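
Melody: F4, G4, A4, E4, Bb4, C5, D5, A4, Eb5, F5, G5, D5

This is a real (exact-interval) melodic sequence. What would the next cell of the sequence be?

With a 4-note motive the entries are F4, Bb4, Eb5, each up a 4th from the previous.
From Ab5 the exact shape gives Ab5 Bb5 C6 G5.

Ab5 Bb5 C6 G5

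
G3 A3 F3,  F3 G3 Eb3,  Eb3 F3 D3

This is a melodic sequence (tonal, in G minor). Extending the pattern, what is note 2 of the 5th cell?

The unit is 3 notes. Position-2 pitches of the 3 shown cells: A3, G3, F3.
Extending down a 2nd: Eb3 → D3.

D3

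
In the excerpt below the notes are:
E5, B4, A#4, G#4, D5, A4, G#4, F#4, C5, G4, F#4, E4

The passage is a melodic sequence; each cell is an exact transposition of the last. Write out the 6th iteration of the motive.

With a 4-note motive the entries are E5, D5, C5, each down a 2nd from the previous.
Carrying on: Bb4 → Ab4 → Gb4.
From Gb4 the exact shape gives Gb4 Db4 C4 Bb3.

Gb4 Db4 C4 Bb3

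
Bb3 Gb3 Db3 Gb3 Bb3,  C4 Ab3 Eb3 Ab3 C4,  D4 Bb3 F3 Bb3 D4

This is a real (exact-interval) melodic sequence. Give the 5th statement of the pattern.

F#4 D4 A3 D4 F#4

Unit = 5 notes; the statements start on Bb3, C4, D4, moving up a 2nd each time.
Carrying on: E4 → F#4.
From F#4 the exact shape gives F#4 D4 A3 D4 F#4.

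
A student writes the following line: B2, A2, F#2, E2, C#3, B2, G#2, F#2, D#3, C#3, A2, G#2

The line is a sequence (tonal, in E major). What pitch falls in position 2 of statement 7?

G#3

With 4-note cells, note 2 of each statement runs A2, B2, C#3.
Carrying that up a 2nd forward: D#3 → E3 → F#3 → G#3.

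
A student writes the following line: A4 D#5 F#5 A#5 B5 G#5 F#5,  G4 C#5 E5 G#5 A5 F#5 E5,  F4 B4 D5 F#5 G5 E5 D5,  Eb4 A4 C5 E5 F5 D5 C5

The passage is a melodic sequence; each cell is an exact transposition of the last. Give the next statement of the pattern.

With a 7-note motive the entries are A4, G4, F4, Eb4, each down a 2nd from the previous.
From Db4 the exact shape gives Db4 G4 Bb4 D5 Eb5 C5 Bb4.

Db4 G4 Bb4 D5 Eb5 C5 Bb4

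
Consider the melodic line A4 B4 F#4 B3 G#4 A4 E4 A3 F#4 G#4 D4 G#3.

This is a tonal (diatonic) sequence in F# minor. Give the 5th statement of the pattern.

D4 E4 B3 E3

The 4-note cells begin on A4, G#4, F#4 — each down a 2nd from the last.
Continuing the starts: E4 → D4.
From D4 the diatonic shape gives D4 E4 B3 E3.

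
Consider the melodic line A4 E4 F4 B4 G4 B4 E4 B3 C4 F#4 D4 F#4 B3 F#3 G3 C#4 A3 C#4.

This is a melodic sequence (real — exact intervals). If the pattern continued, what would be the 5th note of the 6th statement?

Grouping in 6s, the 5th note of each cell is G4, D4, A3.
Carrying that down a 4th forward: E3 → B2 → F#2.

F#2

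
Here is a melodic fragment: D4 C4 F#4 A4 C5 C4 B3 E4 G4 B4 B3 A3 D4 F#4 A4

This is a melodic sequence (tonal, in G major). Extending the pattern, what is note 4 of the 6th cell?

Grouping in 5s, the 4th note of each cell is A4, G4, F#4.
Each moves down a 2nd. Continuing: E4 → D4 → C4.

C4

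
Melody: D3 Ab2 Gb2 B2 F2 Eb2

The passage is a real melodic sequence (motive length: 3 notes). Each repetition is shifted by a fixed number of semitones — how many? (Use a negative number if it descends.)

-3

The 3-note cells begin on D3, B2 — each down a 3rd from the last.
D3 to B2 spans -3 semitones.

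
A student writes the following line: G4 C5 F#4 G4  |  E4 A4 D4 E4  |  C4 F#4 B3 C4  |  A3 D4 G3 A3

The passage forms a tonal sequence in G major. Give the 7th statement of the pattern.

Unit = 4 notes; the statements start on G4, E4, C4, A3, moving down a 3rd each time.
Continuing the starts: F#3 → D3 → B2.
From B2 the diatonic shape gives B2 E3 A2 B2.

B2 E3 A2 B2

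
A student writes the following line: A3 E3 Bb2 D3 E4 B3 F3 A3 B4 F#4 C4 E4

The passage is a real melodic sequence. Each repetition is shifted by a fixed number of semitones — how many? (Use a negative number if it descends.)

7

With a 4-note motive the entries are A3, E4, B4, each up a 5th from the previous.
Counting half-steps from A3 to E4: 7.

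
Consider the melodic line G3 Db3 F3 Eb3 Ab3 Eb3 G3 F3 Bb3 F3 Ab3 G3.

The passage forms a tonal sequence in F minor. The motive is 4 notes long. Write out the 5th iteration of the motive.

Unit = 4 notes; the statements start on G3, Ab3, Bb3, moving up a 2nd each time.
Carrying on: C4 → Db4.
Statement 5 starts on Db4 and keeps the same diatonic contour: Db4 Ab3 C4 Bb3.

Db4 Ab3 C4 Bb3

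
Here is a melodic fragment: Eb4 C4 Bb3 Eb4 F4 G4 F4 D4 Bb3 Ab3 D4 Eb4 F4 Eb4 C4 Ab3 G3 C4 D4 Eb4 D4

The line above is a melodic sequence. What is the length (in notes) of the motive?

7

There are 21 notes; a 7-note unit gives 3 cells:
Eb4 C4 Bb3 Eb4 F4 G4 F4 | D4 Bb3 Ab3 D4 Eb4 F4 Eb4 | C4 Ab3 G3 C4 D4 Eb4 D4
That's a consistent down a 2nd shift per cell, and no other grouping gives one.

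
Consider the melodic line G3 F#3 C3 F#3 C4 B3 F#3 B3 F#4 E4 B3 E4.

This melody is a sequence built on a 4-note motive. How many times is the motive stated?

12 notes in groups of 4 gives 12/4 = 3 statements.
Starts: G3, C4, F#4 — each up a 4th.

3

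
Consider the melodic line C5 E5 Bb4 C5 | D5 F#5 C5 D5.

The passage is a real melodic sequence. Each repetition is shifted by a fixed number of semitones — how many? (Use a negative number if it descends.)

2

With a 4-note motive the entries are C5, D5, each up a 2nd from the previous.
Counting half-steps from C5 to D5: 2.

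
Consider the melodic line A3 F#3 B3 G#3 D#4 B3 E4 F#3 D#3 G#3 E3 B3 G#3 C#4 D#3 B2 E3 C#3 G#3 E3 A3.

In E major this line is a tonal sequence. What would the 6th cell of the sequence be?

E2 C#2 F#2 D#2 A2 F#2 B2

Unit = 7 notes; the statements start on A3, F#3, D#3, moving down a 3rd each time.
Extending down a 3rd: B2 → G#2 → E2.
From E2 the diatonic shape gives E2 C#2 F#2 D#2 A2 F#2 B2.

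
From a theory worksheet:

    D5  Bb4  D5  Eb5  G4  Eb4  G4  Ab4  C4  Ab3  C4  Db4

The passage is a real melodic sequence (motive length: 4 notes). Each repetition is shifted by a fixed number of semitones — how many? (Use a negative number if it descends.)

-7

Unit = 4 notes; the statements start on D5, G4, C4, moving down a 5th each time.
Counting half-steps from D5 to G4: -7.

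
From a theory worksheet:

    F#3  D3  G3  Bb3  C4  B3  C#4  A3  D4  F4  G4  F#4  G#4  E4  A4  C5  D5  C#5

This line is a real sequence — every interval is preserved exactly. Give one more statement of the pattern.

D#5 B4 E5 G5 A5 G#5

With a 6-note motive the entries are F#3, C#4, G#4, each up a 5th from the previous.
From D#5 the exact shape gives D#5 B4 E5 G5 A5 G#5.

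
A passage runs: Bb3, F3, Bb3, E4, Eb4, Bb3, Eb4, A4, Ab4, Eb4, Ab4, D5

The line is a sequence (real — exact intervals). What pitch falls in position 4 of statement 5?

With 4-note cells, note 4 of each statement runs E4, A4, D5.
Extending up a 4th: G5 → C6.

C6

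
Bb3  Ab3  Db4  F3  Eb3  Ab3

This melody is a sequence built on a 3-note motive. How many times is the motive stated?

6 notes in groups of 3 gives 6/3 = 2 statements.
Starts: Bb3, F3 — each down a 4th.

2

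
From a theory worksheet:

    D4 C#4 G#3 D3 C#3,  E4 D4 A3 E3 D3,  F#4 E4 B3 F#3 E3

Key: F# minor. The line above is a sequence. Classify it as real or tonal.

Every note is diatonic to F# minor.
Cell 1 has -1 semitones from note 1 to 2, but cell 2 has -2 — the interval quality changes while the contour stays the same, which is the hallmark of a tonal sequence.

tonal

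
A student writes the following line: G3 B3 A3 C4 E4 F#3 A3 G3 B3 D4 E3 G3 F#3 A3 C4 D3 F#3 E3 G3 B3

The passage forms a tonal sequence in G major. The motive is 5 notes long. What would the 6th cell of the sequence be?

B2 D3 C3 E3 G3

The 5-note cells begin on G3, F#3, E3, D3 — each down a 2nd from the last.
Carrying on: C3 → B2.
So cell 6 is B2 D3 C3 E3 G3.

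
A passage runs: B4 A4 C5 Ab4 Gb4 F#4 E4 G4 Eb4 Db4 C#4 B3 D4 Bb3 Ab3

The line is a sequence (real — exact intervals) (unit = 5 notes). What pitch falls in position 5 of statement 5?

Grouping in 5s, the 5th note of each cell is Gb4, Db4, Ab3.
Carrying that down a 4th forward: Eb3 → Bb2.

Bb2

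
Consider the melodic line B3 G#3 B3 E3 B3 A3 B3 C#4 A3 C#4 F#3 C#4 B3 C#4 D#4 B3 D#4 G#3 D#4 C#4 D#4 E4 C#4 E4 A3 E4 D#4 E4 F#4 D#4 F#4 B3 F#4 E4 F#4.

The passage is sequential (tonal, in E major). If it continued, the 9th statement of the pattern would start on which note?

C#5

Taking 7-note groups, the heads are B3, C#4, D#4, E4, F#4: the pattern moves up a 2nd.
Extending the heads up a 2nd: G#4 → A4 → B4 → C#5.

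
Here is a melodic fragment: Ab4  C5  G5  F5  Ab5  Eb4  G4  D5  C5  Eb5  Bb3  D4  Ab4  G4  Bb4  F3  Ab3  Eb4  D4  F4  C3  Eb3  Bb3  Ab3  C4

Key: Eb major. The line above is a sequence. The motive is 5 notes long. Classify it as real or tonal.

Every note is diatonic to Eb major.
Cell 1 has +7 semitones from note 2 to 3, but cell 3 has +6 — the interval quality changes while the contour stays the same, which is the hallmark of a tonal sequence.

tonal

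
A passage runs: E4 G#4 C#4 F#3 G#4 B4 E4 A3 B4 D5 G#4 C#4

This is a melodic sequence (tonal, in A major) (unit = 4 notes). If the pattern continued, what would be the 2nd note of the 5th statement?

Grouping in 4s, the 2nd note of each cell is G#4, B4, D5.
Carrying that up a 3rd forward: F#5 → A5.

A5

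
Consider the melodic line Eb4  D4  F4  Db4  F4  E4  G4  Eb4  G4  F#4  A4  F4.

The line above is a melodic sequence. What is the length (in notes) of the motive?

There are 12 notes; a 4-note unit gives 3 cells:
Eb4 D4 F4 Db4 | F4 E4 G4 Eb4 | G4 F#4 A4 F4
Each cell is the previous one up a 2nd — so the unit is 4 notes.

4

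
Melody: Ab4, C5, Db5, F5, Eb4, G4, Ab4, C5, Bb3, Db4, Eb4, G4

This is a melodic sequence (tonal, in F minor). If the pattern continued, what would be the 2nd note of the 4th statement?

Ab3

Grouping in 4s, the 2nd note of each cell is C5, G4, Db4.
From Db4, down a 4th gives Ab3.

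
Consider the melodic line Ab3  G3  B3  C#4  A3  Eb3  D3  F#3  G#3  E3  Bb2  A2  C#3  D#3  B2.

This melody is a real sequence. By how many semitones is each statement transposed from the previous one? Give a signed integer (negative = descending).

With a 5-note motive the entries are Ab3, Eb3, Bb2, each down a 4th from the previous.
Counting half-steps from Ab3 to Eb3: -5.

-5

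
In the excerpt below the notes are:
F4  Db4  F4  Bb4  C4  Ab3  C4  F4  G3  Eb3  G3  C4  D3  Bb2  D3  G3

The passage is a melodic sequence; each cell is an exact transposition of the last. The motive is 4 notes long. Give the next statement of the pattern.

A2 F2 A2 D3

With a 4-note motive the entries are F4, C4, G3, D3, each down a 4th from the previous.
From A2 the exact shape gives A2 F2 A2 D3.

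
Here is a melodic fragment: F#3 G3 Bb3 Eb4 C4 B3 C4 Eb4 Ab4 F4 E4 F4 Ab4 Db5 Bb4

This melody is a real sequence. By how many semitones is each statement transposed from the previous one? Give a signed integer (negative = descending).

5

Taking 5-note groups, the heads are F#3, B3, E4: the pattern moves up a 4th.
F#3 to B3 spans +5 semitones.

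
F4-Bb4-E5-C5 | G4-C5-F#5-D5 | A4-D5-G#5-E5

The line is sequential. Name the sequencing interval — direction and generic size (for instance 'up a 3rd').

up a 2nd

Unit = 4 notes; the statements start on F4, G4, A4, moving up a 2nd each time.
From F4 to G4: up a 2nd.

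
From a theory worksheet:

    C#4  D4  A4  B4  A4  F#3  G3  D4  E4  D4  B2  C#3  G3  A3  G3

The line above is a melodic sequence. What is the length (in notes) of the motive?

5

15 notes total. Splitting into 3 groups of 5:
C#4 D4 A4 B4 A4 | F#3 G3 D4 E4 D4 | B2 C#3 G3 A3 G3
That's a consistent down a 5th shift per cell, and no other grouping gives one.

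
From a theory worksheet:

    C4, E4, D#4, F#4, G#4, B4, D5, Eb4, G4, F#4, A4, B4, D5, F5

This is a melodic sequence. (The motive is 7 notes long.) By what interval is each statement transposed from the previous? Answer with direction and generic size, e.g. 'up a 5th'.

up a 3rd

Taking 7-note groups, the heads are C4, Eb4: the pattern moves up a 3rd.
From C4 to Eb4: up a 3rd.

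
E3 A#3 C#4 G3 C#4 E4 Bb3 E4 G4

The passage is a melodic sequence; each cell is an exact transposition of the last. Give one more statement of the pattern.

Db4 G4 Bb4

Unit = 3 notes; the statements start on E3, G3, Bb3, moving up a 3rd each time.
So cell 4 is Db4 G4 Bb4.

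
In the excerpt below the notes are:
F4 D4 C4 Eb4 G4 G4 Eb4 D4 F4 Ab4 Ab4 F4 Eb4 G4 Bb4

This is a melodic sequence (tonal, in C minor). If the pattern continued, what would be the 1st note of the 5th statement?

With 5-note cells, note 1 of each statement runs F4, G4, Ab4.
Carrying that up a 2nd forward: Bb4 → C5.

C5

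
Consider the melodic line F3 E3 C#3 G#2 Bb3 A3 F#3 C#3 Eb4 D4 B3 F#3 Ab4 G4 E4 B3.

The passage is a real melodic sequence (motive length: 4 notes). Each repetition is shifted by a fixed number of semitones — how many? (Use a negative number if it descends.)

5

The 4-note cells begin on F3, Bb3, Eb4, Ab4 — each up a 4th from the last.
F3 to Bb3 spans +5 semitones.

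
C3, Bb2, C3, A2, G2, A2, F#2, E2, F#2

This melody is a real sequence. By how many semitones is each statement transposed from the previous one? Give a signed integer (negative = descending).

-3

With a 3-note motive the entries are C3, A2, F#2, each down a 3rd from the previous.
C3→A2 is 45 − 48 = -3 semitones.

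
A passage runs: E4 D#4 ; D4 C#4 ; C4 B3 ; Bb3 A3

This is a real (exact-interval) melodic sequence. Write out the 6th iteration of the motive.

Gb3 F3

With a 2-note motive the entries are E4, D4, C4, Bb3, each down a 2nd from the previous.
Continuing the starts: Ab3 → Gb3.
From Gb3 the exact shape gives Gb3 F3.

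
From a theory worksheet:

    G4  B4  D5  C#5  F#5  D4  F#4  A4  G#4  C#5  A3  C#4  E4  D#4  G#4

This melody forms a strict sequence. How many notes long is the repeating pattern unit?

15 notes total. Splitting into 3 groups of 5:
G4 B4 D5 C#5 F#5 | D4 F#4 A4 G#4 C#5 | A3 C#4 E4 D#4 G#4
Every group is a transposition down a 4th of the one before; no shorter unit works.

5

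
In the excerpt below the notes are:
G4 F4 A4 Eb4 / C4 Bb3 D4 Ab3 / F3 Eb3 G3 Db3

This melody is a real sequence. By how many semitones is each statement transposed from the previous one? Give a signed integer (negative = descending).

Unit = 4 notes; the statements start on G4, C4, F3, moving down a 5th each time.
G4 to C4 spans -7 semitones.

-7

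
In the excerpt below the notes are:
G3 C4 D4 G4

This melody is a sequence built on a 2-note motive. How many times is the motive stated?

4 notes in groups of 2 gives 4/2 = 2 statements.
Starts: G3, D4 — each up a 5th.

2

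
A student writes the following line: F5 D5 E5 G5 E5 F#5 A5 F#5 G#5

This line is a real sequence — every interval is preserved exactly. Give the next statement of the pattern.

Taking 3-note groups, the heads are F5, G5, A5: the pattern moves up a 2nd.
Statement 4 starts on B5 and keeps the same exact contour: B5 G#5 A#5.

B5 G#5 A#5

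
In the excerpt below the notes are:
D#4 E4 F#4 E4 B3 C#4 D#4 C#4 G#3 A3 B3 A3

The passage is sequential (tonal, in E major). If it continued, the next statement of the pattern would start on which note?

E3

With a 4-note motive the entries are D#4, B3, G#3, each down a 3rd from the previous.
One more step down a 3rd gives E3.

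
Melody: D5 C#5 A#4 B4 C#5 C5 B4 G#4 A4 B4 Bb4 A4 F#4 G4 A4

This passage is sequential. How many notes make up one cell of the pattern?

5

15 notes total. Splitting into 3 groups of 5:
D5 C#5 A#4 B4 C#5 | C5 B4 G#4 A4 B4 | Bb4 A4 F#4 G4 A4
Each cell is the previous one down a 2nd — so the unit is 5 notes.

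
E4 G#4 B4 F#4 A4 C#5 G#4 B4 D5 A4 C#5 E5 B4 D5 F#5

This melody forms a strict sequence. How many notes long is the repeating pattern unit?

Try groups of 3 (5 cells in 15 notes):
E4 G#4 B4 | F#4 A4 C#5 | G#4 B4 D5 | A4 C#5 E5 | B4 D5 F#5
That's a consistent up a 2nd shift per cell, and no other grouping gives one.

3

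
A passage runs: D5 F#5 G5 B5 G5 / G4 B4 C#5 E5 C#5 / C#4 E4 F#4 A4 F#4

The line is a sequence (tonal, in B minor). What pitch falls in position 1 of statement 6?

E2

Grouping in 5s, the 1st note of each cell is D5, G4, C#4.
Each moves down a 5th. Continuing: F#3 → B2 → E2.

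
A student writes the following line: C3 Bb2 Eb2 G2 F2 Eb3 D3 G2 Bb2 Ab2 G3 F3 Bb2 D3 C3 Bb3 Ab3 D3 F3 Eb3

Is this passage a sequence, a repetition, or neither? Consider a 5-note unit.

sequence

Each 5-note cell is the previous one transposed up a 3rd.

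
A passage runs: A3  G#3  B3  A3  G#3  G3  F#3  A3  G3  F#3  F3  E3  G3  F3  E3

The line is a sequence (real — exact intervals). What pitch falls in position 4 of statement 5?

Grouping in 5s, the 4th note of each cell is A3, G3, F3.
Carrying that down a 2nd forward: Eb3 → Db3.

Db3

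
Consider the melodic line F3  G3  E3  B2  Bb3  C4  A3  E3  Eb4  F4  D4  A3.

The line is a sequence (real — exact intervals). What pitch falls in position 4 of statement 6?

The unit is 4 notes. Position-4 pitches of the 3 shown cells: B2, E3, A3.
Extending up a 4th: D4 → G4 → C5.

C5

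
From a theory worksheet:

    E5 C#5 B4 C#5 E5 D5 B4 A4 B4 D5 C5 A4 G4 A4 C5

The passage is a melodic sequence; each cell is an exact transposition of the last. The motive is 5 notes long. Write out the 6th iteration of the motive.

The 5-note cells begin on E5, D5, C5 — each down a 2nd from the last.
Carrying on: Bb4 → Ab4 → Gb4.
So cell 6 is Gb4 Eb4 Db4 Eb4 Gb4.

Gb4 Eb4 Db4 Eb4 Gb4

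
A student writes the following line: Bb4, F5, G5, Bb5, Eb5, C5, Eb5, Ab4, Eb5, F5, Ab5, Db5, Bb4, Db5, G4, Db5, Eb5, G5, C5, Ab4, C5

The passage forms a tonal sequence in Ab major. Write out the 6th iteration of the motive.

The 7-note cells begin on Bb4, Ab4, G4 — each down a 2nd from the last.
Extending down a 2nd: F4 → Eb4 → Db4.
So cell 6 is Db4 Ab4 Bb4 Db5 G4 Eb4 G4.

Db4 Ab4 Bb4 Db5 G4 Eb4 G4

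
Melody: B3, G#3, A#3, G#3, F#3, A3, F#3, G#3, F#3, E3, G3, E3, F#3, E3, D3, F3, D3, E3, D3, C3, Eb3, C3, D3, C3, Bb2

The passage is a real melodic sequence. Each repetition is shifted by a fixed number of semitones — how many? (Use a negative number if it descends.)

The 5-note cells begin on B3, A3, G3, F3, Eb3 — each down a 2nd from the last.
B3 to A3 spans -2 semitones.

-2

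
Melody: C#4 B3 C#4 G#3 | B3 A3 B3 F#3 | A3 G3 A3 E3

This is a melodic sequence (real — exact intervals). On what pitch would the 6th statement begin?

With a 4-note motive the entries are C#4, B3, A3, each down a 2nd from the previous.
Extending the heads down a 2nd: G3 → F3 → Eb3.

Eb3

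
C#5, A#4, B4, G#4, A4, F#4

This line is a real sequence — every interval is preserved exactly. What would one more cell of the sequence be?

With a 2-note motive the entries are C#5, B4, A4, each down a 2nd from the previous.
So cell 4 is G4 E4.

G4 E4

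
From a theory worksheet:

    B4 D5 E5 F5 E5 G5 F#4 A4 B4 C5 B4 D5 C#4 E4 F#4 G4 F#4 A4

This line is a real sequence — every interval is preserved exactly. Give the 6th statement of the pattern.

A#2 C#3 D#3 E3 D#3 F#3

Unit = 6 notes; the statements start on B4, F#4, C#4, moving down a 4th each time.
Extending down a 4th: G#3 → D#3 → A#2.
From A#2 the exact shape gives A#2 C#3 D#3 E3 D#3 F#3.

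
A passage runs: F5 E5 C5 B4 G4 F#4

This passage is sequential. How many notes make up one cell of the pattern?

2

6 notes total. Splitting into 3 groups of 2:
F5 E5 | C5 B4 | G4 F#4
That's a consistent down a 4th shift per cell, and no other grouping gives one.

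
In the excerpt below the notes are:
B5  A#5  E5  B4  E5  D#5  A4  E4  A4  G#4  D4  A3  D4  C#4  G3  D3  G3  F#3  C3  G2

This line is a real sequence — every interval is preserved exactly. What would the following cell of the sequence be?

C3 B2 F2 C2

Taking 4-note groups, the heads are B5, E5, A4, D4, G3: the pattern moves down a 5th.
From C3 the exact shape gives C3 B2 F2 C2.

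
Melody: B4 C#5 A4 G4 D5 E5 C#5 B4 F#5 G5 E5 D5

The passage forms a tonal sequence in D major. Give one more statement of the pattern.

A5 B5 G5 F#5

The 4-note cells begin on B4, D5, F#5 — each up a 3rd from the last.
Statement 4 starts on A5 and keeps the same diatonic contour: A5 B5 G5 F#5.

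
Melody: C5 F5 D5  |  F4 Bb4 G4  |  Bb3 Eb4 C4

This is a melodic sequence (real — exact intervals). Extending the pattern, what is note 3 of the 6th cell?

The unit is 3 notes. Position-3 pitches of the 3 shown cells: D5, G4, C4.
Carrying that down a 5th forward: F3 → Bb2 → Eb2.

Eb2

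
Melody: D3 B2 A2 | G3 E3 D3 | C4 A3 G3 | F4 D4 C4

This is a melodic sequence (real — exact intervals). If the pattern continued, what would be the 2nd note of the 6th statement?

The unit is 3 notes. Position-2 pitches of the 4 shown cells: B2, E3, A3, D4.
Extending up a 4th: G4 → C5.

C5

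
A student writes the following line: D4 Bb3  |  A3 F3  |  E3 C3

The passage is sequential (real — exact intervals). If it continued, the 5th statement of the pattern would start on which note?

F#2

The 2-note cells begin on D4, A3, E3 — each down a 4th from the last.
Continuing: B2 → F#2. Statement 5 starts on F#2.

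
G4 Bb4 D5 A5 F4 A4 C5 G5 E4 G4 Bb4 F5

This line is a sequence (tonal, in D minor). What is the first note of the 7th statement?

A3

Taking 4-note groups, the heads are G4, F4, E4: the pattern moves down a 2nd.
Extending the heads down a 2nd: D4 → C4 → Bb3 → A3.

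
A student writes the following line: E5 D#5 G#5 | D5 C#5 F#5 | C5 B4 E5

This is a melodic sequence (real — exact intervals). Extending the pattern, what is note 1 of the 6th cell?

Gb4

The unit is 3 notes. Position-1 pitches of the 3 shown cells: E5, D5, C5.
Carrying that down a 2nd forward: Bb4 → Ab4 → Gb4.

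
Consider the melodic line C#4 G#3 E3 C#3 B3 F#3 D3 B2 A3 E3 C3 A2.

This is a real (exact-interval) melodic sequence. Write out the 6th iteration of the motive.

Unit = 4 notes; the statements start on C#4, B3, A3, moving down a 2nd each time.
Continuing the starts: G3 → F3 → Eb3.
So cell 6 is Eb3 Bb2 Gb2 Eb2.

Eb3 Bb2 Gb2 Eb2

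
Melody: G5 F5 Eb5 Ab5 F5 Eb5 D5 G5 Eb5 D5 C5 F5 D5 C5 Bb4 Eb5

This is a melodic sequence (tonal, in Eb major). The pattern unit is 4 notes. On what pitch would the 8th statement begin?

G4

Unit = 4 notes; the statements start on G5, F5, Eb5, D5, moving down a 2nd each time.
Extending the heads down a 2nd: C5 → Bb4 → Ab4 → G4.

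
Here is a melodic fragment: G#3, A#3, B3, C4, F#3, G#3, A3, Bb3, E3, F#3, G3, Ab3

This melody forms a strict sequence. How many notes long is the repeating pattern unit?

12 notes total. Splitting into 3 groups of 4:
G#3 A#3 B3 C4 | F#3 G#3 A3 Bb3 | E3 F#3 G3 Ab3
Each cell is the previous one down a 2nd — so the unit is 4 notes.

4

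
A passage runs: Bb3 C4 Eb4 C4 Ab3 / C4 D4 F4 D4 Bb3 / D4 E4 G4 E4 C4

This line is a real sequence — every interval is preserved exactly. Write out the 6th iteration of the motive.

G#4 A#4 C#5 A#4 F#4

Unit = 5 notes; the statements start on Bb3, C4, D4, moving up a 2nd each time.
Carrying on: E4 → F#4 → G#4.
From G#4 the exact shape gives G#4 A#4 C#5 A#4 F#4.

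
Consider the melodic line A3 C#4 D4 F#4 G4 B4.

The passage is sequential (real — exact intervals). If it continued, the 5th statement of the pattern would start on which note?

Taking 2-note groups, the heads are A3, D4, G4: the pattern moves up a 4th.
Continuing: C5 → F5. Statement 5 starts on F5.

F5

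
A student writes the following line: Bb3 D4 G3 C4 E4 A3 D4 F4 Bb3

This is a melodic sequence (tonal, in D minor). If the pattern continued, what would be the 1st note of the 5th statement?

Grouping in 3s, the 1st note of each cell is Bb3, C4, D4.
Each moves up a 2nd. Continuing: E4 → F4.

F4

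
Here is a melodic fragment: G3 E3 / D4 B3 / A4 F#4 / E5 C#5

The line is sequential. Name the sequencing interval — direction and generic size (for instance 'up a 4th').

up a 5th

Taking 2-note groups, the heads are G3, D4, A4, E5: the pattern moves up a 5th.
From G3 to D4: up a 5th.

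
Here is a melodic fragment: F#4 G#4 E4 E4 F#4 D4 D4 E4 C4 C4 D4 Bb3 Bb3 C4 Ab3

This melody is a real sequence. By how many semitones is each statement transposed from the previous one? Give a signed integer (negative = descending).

The 3-note cells begin on F#4, E4, D4, C4, Bb3 — each down a 2nd from the last.
F#4→E4 is 64 − 66 = -2 semitones.

-2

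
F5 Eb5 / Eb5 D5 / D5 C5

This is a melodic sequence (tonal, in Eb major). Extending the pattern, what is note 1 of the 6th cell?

The unit is 2 notes. Position-1 pitches of the 3 shown cells: F5, Eb5, D5.
Carrying that down a 2nd forward: C5 → Bb4 → Ab4.

Ab4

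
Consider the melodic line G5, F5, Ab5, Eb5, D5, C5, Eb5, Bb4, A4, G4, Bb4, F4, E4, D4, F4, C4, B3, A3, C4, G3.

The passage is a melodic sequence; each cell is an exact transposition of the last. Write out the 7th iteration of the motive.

C#3 B2 D3 A2

Unit = 4 notes; the statements start on G5, D5, A4, E4, B3, moving down a 4th each time.
Extending down a 4th: F#3 → C#3.
So cell 7 is C#3 B2 D3 A2.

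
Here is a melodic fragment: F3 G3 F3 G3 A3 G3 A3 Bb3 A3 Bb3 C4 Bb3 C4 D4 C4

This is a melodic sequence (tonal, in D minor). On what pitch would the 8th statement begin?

The 3-note cells begin on F3, G3, A3, Bb3, C4 — each up a 2nd from the last.
Extending the heads up a 2nd: D4 → E4 → F4.

F4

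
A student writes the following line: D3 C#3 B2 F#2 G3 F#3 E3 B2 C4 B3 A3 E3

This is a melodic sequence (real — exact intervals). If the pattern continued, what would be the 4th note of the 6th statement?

G4

With 4-note cells, note 4 of each statement runs F#2, B2, E3.
Carrying that up a 4th forward: A3 → D4 → G4.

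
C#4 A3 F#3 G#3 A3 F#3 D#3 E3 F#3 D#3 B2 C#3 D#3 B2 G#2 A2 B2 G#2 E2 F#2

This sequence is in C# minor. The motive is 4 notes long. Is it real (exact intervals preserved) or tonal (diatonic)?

tonal

Every note is diatonic to C# minor.
Cell 1 has -4 semitones from note 1 to 2, but cell 2 has -3 — the interval quality changes while the contour stays the same, which is the hallmark of a tonal sequence.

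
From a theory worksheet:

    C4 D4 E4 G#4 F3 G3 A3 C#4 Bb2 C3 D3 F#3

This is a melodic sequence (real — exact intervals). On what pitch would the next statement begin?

The 4-note cells begin on C4, F3, Bb2 — each down a 5th from the last.
One more step down a 5th gives Eb2.

Eb2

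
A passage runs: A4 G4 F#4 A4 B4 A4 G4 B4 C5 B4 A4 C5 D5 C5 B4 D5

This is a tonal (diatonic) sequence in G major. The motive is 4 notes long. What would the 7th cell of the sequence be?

With a 4-note motive the entries are A4, B4, C5, D5, each up a 2nd from the previous.
Continuing the starts: E5 → F#5 → G5.
From G5 the diatonic shape gives G5 F#5 E5 G5.

G5 F#5 E5 G5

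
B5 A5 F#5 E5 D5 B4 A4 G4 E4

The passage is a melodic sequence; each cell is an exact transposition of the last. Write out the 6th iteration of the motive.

C3 Bb2 G2

The 3-note cells begin on B5, E5, A4 — each down a 5th from the last.
Continuing the starts: D4 → G3 → C3.
From C3 the exact shape gives C3 Bb2 G2.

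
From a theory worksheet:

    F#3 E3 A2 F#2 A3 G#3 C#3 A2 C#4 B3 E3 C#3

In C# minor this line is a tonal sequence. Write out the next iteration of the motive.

The 4-note cells begin on F#3, A3, C#4 — each up a 3rd from the last.
So cell 4 is E4 D#4 G#3 E3.

E4 D#4 G#3 E3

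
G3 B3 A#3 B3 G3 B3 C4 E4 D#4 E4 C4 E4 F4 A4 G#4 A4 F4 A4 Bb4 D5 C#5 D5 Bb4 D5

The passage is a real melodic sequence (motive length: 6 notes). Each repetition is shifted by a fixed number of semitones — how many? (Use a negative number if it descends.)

Unit = 6 notes; the statements start on G3, C4, F4, Bb4, moving up a 4th each time.
G3→C4 is 60 − 55 = 5 semitones.

5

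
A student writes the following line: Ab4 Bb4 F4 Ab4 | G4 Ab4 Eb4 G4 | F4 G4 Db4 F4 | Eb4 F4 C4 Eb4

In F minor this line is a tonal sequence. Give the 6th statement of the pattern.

C4 Db4 Ab3 C4

Unit = 4 notes; the statements start on Ab4, G4, F4, Eb4, moving down a 2nd each time.
Carrying on: Db4 → C4.
So cell 6 is C4 Db4 Ab3 C4.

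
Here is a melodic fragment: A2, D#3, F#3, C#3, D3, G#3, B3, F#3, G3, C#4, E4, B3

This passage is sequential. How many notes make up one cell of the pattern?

There are 12 notes; a 4-note unit gives 3 cells:
A2 D#3 F#3 C#3 | D3 G#3 B3 F#3 | G3 C#4 E4 B3
Each cell is the previous one up a 4th — so the unit is 4 notes.

4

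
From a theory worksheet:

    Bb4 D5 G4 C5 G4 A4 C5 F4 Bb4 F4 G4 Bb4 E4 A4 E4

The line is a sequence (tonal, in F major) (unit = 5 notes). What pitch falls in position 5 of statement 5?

C4

With 5-note cells, note 5 of each statement runs G4, F4, E4.
Extending down a 2nd: D4 → C4.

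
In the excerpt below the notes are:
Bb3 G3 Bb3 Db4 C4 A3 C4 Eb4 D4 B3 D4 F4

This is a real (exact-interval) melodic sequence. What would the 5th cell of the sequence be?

With a 4-note motive the entries are Bb3, C4, D4, each up a 2nd from the previous.
Carrying on: E4 → F#4.
From F#4 the exact shape gives F#4 D#4 F#4 A4.

F#4 D#4 F#4 A4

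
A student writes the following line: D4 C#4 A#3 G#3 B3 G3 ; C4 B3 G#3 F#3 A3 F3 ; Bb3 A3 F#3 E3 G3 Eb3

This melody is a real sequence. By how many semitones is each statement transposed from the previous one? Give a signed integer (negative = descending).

Unit = 6 notes; the statements start on D4, C4, Bb3, moving down a 2nd each time.
Counting half-steps from D4 to C4: -2.

-2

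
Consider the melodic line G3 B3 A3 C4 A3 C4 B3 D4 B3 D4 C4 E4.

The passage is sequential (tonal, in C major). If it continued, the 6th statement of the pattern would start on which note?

With a 4-note motive the entries are G3, A3, B3, each up a 2nd from the previous.
Extending the heads up a 2nd: C4 → D4 → E4.

E4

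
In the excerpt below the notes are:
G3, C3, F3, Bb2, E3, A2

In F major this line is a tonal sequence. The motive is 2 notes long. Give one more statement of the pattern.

D3 G2

Taking 2-note groups, the heads are G3, F3, E3: the pattern moves down a 2nd.
From D3 the diatonic shape gives D3 G2.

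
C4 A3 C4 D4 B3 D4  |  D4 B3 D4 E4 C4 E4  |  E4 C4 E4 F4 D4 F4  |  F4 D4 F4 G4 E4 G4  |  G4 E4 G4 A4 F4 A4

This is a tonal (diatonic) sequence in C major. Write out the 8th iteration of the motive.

C5 A4 C5 D5 B4 D5

With a 6-note motive the entries are C4, D4, E4, F4, G4, each up a 2nd from the previous.
Extending up a 2nd: A4 → B4 → C5.
From C5 the diatonic shape gives C5 A4 C5 D5 B4 D5.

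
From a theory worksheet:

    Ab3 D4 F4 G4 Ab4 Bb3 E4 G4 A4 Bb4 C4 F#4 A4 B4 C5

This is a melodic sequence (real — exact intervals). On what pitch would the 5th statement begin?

E4

Unit = 5 notes; the statements start on Ab3, Bb3, C4, moving up a 2nd each time.
Continuing: D4 → E4. Statement 5 starts on E4.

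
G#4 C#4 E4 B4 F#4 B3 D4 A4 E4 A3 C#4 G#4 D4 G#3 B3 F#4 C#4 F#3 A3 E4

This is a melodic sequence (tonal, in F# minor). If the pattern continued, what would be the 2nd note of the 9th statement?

The unit is 4 notes. Position-2 pitches of the 5 shown cells: C#4, B3, A3, G#3, F#3.
Extending down a 2nd: E3 → D3 → C#3 → B2.

B2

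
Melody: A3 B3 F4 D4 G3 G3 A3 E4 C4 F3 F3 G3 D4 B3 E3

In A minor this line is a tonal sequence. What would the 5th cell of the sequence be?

D3 E3 B3 G3 C3

Unit = 5 notes; the statements start on A3, G3, F3, moving down a 2nd each time.
Carrying on: E3 → D3.
So cell 5 is D3 E3 B3 G3 C3.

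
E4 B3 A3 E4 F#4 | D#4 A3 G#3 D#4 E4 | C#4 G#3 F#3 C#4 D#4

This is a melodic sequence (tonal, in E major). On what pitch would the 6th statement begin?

Taking 5-note groups, the heads are E4, D#4, C#4: the pattern moves down a 2nd.
Extending the heads down a 2nd: B3 → A3 → G#3.

G#3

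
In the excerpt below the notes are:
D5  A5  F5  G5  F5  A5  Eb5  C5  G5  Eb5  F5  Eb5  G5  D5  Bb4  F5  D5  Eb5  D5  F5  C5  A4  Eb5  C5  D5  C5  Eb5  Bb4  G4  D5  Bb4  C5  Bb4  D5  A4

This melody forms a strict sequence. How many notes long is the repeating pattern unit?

35 notes total. Splitting into 5 groups of 7:
D5 A5 F5 G5 F5 A5 Eb5 | C5 G5 Eb5 F5 Eb5 G5 D5 | Bb4 F5 D5 Eb5 D5 F5 C5 | A4 Eb5 C5 D5 C5 Eb5 Bb4 | G4 D5 Bb4 C5 Bb4 D5 A4
That's a consistent down a 2nd shift per cell, and no other grouping gives one.

7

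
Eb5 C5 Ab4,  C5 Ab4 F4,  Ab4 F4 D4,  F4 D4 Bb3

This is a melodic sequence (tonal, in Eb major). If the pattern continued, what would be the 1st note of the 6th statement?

The unit is 3 notes. Position-1 pitches of the 4 shown cells: Eb5, C5, Ab4, F4.
Extending down a 3rd: D4 → Bb3.

Bb3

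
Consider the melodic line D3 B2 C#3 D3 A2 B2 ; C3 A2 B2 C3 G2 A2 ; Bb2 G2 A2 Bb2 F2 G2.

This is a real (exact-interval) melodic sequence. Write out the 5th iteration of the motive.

Gb2 Eb2 F2 Gb2 Db2 Eb2

Taking 6-note groups, the heads are D3, C3, Bb2: the pattern moves down a 2nd.
Extending down a 2nd: Ab2 → Gb2.
Statement 5 starts on Gb2 and keeps the same exact contour: Gb2 Eb2 F2 Gb2 Db2 Eb2.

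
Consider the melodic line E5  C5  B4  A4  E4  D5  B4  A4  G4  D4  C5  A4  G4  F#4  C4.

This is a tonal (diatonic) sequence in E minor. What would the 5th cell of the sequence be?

A4 F#4 E4 D4 A3

Unit = 5 notes; the statements start on E5, D5, C5, moving down a 2nd each time.
Extending down a 2nd: B4 → A4.
Statement 5 starts on A4 and keeps the same diatonic contour: A4 F#4 E4 D4 A3.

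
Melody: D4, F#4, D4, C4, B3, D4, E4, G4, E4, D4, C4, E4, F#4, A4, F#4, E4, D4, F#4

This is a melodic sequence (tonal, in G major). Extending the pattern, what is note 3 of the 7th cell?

With 6-note cells, note 3 of each statement runs D4, E4, F#4.
Carrying that up a 2nd forward: G4 → A4 → B4 → C5.

C5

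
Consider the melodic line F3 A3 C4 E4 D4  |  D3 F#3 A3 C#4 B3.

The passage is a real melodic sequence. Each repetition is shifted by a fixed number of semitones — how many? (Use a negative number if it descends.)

-3

With a 5-note motive the entries are F3, D3, each down a 3rd from the previous.
Counting half-steps from F3 to D3: -3.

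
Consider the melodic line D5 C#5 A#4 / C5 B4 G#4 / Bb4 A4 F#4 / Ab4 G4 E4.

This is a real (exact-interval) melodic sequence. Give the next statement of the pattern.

With a 3-note motive the entries are D5, C5, Bb4, Ab4, each down a 2nd from the previous.
So cell 5 is Gb4 F4 D4.

Gb4 F4 D4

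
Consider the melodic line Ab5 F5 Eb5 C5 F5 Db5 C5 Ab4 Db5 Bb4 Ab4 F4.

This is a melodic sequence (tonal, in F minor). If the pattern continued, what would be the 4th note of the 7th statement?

Eb3

Grouping in 4s, the 4th note of each cell is C5, Ab4, F4.
Each moves down a 3rd. Continuing: Db4 → Bb3 → G3 → Eb3.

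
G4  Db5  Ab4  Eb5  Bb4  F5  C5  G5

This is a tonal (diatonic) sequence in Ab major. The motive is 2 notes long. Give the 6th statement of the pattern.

Eb5 Bb5

Unit = 2 notes; the statements start on G4, Ab4, Bb4, C5, moving up a 2nd each time.
Continuing the starts: Db5 → Eb5.
From Eb5 the diatonic shape gives Eb5 Bb5.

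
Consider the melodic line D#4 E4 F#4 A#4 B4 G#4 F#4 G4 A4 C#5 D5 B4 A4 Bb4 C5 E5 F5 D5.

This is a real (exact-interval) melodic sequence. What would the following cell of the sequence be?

Unit = 6 notes; the statements start on D#4, F#4, A4, moving up a 3rd each time.
So cell 4 is C5 Db5 Eb5 G5 Ab5 F5.

C5 Db5 Eb5 G5 Ab5 F5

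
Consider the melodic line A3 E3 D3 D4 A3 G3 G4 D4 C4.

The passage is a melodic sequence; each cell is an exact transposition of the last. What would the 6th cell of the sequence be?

Bb5 F5 Eb5

Unit = 3 notes; the statements start on A3, D4, G4, moving up a 4th each time.
Extending up a 4th: C5 → F5 → Bb5.
So cell 6 is Bb5 F5 Eb5.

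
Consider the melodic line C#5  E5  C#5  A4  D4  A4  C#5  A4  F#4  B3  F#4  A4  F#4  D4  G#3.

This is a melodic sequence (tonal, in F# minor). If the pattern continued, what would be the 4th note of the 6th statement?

With 5-note cells, note 4 of each statement runs A4, F#4, D4.
Each moves down a 3rd. Continuing: B3 → G#3 → E3.

E3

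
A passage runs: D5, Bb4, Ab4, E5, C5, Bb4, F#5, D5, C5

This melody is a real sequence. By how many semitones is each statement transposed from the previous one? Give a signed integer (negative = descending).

2

With a 3-note motive the entries are D5, E5, F#5, each up a 2nd from the previous.
D5 to E5 spans +2 semitones.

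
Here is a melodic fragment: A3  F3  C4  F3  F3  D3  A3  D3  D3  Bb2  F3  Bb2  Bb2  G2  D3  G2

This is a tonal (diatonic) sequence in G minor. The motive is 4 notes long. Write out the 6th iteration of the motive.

Taking 4-note groups, the heads are A3, F3, D3, Bb2: the pattern moves down a 3rd.
Carrying on: G2 → Eb2.
So cell 6 is Eb2 C2 G2 C2.

Eb2 C2 G2 C2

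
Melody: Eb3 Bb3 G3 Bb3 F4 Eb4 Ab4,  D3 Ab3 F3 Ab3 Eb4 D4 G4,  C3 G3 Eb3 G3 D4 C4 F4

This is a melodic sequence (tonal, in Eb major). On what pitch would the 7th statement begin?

F2

Unit = 7 notes; the statements start on Eb3, D3, C3, moving down a 2nd each time.
Continuing: Bb2 → Ab2 → G2 → F2. Statement 7 starts on F2.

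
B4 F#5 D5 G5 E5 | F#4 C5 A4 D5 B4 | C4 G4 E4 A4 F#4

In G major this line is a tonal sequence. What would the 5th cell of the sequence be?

The 5-note cells begin on B4, F#4, C4 — each down a 4th from the last.
Carrying on: G3 → D3.
From D3 the diatonic shape gives D3 A3 F#3 B3 G3.

D3 A3 F#3 B3 G3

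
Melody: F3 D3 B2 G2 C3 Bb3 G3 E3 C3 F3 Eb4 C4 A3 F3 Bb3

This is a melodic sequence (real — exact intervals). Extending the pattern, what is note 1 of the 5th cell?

Db5

The unit is 5 notes. Position-1 pitches of the 3 shown cells: F3, Bb3, Eb4.
Carrying that up a 4th forward: Ab4 → Db5.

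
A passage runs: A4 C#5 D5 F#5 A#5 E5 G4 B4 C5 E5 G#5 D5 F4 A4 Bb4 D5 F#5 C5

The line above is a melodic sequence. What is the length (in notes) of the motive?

6

Try groups of 6 (3 cells in 18 notes):
A4 C#5 D5 F#5 A#5 E5 | G4 B4 C5 E5 G#5 D5 | F4 A4 Bb4 D5 F#5 C5
Every group is a transposition down a 2nd of the one before; no shorter unit works.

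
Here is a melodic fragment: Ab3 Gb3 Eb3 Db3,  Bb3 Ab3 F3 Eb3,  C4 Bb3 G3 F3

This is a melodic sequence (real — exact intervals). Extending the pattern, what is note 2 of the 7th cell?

Grouping in 4s, the 2nd note of each cell is Gb3, Ab3, Bb3.
Carrying that up a 2nd forward: C4 → D4 → E4 → F#4.

F#4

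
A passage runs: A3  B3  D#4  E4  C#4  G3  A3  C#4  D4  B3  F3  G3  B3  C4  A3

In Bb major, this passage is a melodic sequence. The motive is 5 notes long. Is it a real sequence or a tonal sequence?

Each cell has the same semitone pattern (2, 4, 1, -3) — intervals are preserved exactly.
And B3 lies outside Bb major, so the sequence is real rather than tonal.

real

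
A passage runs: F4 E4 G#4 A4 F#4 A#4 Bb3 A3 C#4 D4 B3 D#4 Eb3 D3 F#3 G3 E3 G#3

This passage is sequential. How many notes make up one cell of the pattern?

6

There are 18 notes; a 6-note unit gives 3 cells:
F4 E4 G#4 A4 F#4 A#4 | Bb3 A3 C#4 D4 B3 D#4 | Eb3 D3 F#3 G3 E3 G#3
That's a consistent down a 5th shift per cell, and no other grouping gives one.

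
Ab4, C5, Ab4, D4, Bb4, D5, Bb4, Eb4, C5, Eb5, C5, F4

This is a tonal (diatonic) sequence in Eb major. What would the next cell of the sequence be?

D5 F5 D5 G4

Unit = 4 notes; the statements start on Ab4, Bb4, C5, moving up a 2nd each time.
So cell 4 is D5 F5 D5 G4.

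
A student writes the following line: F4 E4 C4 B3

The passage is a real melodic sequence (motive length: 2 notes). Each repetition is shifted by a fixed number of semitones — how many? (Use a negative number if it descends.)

The 2-note cells begin on F4, C4 — each down a 4th from the last.
F4 to C4 spans -5 semitones.

-5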